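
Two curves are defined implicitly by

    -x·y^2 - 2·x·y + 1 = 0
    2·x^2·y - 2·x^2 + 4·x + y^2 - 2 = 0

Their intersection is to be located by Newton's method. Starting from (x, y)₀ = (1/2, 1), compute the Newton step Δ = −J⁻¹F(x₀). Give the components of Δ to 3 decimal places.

(-1.500, 2.000)

At (1/2, 1): F = (-0.500, 1.000).
Jacobian J = [[-y^2 - 2·y, -2·x·y - 2·x], [4·x·y - 4·x + 4, 2·x^2 + 2·y]].
At the point, J = [[-3.000, -2.000], [4.000, 2.500]] (det J = 0.500).
Solving J·Δ = −F gives Δ = (-1.500, 2.000).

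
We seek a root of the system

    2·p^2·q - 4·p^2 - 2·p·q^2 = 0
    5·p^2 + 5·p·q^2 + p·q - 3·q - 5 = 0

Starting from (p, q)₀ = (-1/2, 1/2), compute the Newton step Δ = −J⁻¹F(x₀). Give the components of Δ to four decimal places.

At (-1/2, 1/2): F = (-0.5000, -6.1250).
Jacobian J = [[4·p·q - 8·p - 2·q^2, 2·p^2 - 4·p·q], [10·p + 5·q^2 + q, 10·p·q + p - 3]].
At the point, J = [[2.5000, 1.5000], [-3.2500, -6.0000]] (det J = -10.1250).
Solving J·Δ = −F gives Δ = (1.2037, -1.6728).

(1.2037, -1.6728)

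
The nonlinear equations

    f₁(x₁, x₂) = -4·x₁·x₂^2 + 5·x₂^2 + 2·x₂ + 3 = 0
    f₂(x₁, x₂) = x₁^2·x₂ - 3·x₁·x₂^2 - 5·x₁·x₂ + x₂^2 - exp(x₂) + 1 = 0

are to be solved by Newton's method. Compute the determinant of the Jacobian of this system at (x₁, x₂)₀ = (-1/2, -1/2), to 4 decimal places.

11.6065

J = [[-4·x₂^2, -8·x₁·x₂ + 10·x₂ + 2], [2·x₁·x₂ - 3·x₂^2 - 5·x₂, x₁^2 - 6·x₁·x₂ - 5·x₁ + 2·x₂ - exp(x₂)]].
At the point, J = [[-1.0000, -5.0000], [2.2500, -0.356531]].
det J = 11.6065.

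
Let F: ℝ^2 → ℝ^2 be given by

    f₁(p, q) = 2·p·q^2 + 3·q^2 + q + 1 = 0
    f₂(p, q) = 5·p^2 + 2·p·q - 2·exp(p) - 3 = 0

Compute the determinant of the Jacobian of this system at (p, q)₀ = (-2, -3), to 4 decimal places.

111.8947

J = [[2·q^2, 4·p·q + 6·q + 1], [10·p + 2·q - 2·exp(p), 2·p]].
At the point, J = [[18.0000, 7.0000], [-26.270671, -4.0000]].
det J = 111.8947.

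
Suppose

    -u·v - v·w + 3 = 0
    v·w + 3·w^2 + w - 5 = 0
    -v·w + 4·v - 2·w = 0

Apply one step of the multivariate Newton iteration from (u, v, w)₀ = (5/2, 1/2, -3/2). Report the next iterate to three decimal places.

At (5/2, 1/2, -3/2): F = (2.500, -0.500, 5.750).
Jacobian J = [[-v, -u - w, -v], [0, w, v + 6·w + 1], [0, -w + 4, -v - 2]].
At the point, J = [[-0.500, -1.000, -0.500], [0.000, -1.500, -7.500], [0.000, 5.500, -2.500]] (det J = -22.500).
Solving J·Δ = −F gives Δ = (6.842, -0.986, 0.131).
Then the next iterate is (u, v, w)₁ = (9.342, -0.486, -1.369).

(9.342, -0.486, -1.369)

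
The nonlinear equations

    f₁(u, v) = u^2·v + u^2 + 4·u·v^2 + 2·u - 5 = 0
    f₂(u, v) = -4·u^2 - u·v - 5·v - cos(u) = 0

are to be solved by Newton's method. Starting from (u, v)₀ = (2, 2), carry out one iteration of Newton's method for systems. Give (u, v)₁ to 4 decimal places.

At (2, 2): F = (43.0000, -29.583853).
Jacobian J = [[2·u·v + 2·u + 4·v^2 + 2, u^2 + 8·u·v], [-8·u - v + sin(u), -u - 5]].
At the point, J = [[30.0000, 36.0000], [-17.090703, -7.0000]] (det J = 405.265293).
Solving J·Δ = −F gives Δ = (-1.8852, 0.3766).
Then the next iterate is (u, v)₁ = (0.1148, 2.3766).

(0.1148, 2.3766)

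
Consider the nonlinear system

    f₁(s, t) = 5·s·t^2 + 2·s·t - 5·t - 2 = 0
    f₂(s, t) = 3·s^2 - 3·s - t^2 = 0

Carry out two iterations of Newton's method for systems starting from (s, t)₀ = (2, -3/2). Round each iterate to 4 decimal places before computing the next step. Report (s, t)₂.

At (2, -3/2): F = (22.0000, 3.7500).
Jacobian J = [[5·t^2 + 2·t, 10·s·t + 2·s - 5], [6·s - 3, -2·t]].
At the point, J = [[8.2500, -31.0000], [9.0000, 3.0000]] (det J = 303.7500).
Solving J·Δ = −F gives Δ = (-0.6000, 0.5500).
Then the next iterate is (s, t)₁ = (1.4000, -0.9500).
Round to (1.4000, -0.9500) and repeat: F = (6.4075, 0.7775), J = [[2.6125, -15.5000], [5.4000, 1.9000]].
Δ = (-0.2732, 0.3673), so (s, t)₂ = (1.1268, -0.5827).

(1.1268, -0.5827)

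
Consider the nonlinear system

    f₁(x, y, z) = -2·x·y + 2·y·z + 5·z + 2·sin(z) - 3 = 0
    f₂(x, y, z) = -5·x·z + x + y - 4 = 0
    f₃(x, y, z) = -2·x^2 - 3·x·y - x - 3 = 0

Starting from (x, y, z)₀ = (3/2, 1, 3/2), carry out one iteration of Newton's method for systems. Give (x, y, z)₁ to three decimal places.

(0.675, -0.167, 0.359)

At (3/2, 1, 3/2): F = (6.49499, -12.750, -13.500).
Jacobian J = [[-2·y, -2·x + 2·z, 2·y + 2·cos(z) + 5], [-5·z + 1, 1, -5·x], [-4·x - 3·y - 1, -3·x, 0]].
At the point, J = [[-2.000, 0.000, 7.14147], [-6.500, 1.000, -7.500], [-10.000, -4.500, 0.000]] (det J = 347.80287).
Solving J·Δ = −F gives Δ = (-0.825, -1.167, -1.141).
Then the next iterate is (x, y, z)₁ = (0.675, -0.167, 0.359).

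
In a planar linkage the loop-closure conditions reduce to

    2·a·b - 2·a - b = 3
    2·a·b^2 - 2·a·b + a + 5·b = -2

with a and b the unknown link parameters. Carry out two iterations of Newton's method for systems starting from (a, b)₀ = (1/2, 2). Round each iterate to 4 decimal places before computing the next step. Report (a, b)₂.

(-1.5175, -2.1431)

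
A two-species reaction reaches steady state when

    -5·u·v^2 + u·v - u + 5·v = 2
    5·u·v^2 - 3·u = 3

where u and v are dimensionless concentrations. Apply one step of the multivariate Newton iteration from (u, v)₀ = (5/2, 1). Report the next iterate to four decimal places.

At (5/2, 1): F = (-9.5000, 2.0000).
Jacobian J = [[-5·v^2 + v - 1, -10·u·v + u + 5], [5·v^2 - 3, 10·u·v]].
At the point, J = [[-5.0000, -17.5000], [2.0000, 25.0000]] (det J = -90.0000).
Solving J·Δ = −F gives Δ = (-2.2500, 0.1000).
Then the next iterate is (u, v)₁ = (0.2500, 1.1000).

(0.2500, 1.1000)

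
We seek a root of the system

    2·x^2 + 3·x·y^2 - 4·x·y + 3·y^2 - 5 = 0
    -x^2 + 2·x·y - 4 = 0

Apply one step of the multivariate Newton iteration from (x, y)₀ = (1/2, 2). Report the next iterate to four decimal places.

At (1/2, 2): F = (9.5000, -2.2500).
Jacobian J = [[4·x + 3·y^2 - 4·y, 6·x·y - 4·x + 6·y], [-2·x + 2·y, 2·x]].
At the point, J = [[6.0000, 16.0000], [3.0000, 1.0000]] (det J = -42.0000).
Solving J·Δ = −F gives Δ = (1.0833, -1.0000).
Then the next iterate is (x, y)₁ = (1.5833, 1.0000).

(1.5833, 1.0000)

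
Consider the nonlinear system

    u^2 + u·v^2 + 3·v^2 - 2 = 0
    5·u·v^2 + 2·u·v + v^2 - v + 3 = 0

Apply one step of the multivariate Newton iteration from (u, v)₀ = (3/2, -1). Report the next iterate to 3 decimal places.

At (3/2, -1): F = (4.750, 9.500).
Jacobian J = [[2·u + v^2, 2·u·v + 6·v], [5·v^2 + 2·v, 10·u·v + 2·u + 2·v - 1]].
At the point, J = [[4.000, -9.000], [3.000, -15.000]] (det J = -33.000).
Solving J·Δ = −F gives Δ = (0.432, 0.720).
Then the next iterate is (u, v)₁ = (1.932, -0.280).

(1.932, -0.280)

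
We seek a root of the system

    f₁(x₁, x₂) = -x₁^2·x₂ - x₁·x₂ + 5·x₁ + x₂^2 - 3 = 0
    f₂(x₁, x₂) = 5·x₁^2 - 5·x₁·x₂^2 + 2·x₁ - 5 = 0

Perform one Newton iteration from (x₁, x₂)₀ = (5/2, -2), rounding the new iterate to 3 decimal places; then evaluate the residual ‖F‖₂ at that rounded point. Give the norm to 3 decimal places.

At (5/2, -2): F = (31.000, -18.750).
Jacobian J = [[-2·x₁·x₂ - x₂ + 5, -x₁^2 - x₁ + 2·x₂], [10·x₁ - 5·x₂^2 + 2, -10·x₁·x₂]].
At the point, J = [[17.000, -12.750], [7.000, 50.000]] (det J = 939.250).
Solving J·Δ = −F gives Δ = (-1.396, 0.570).
Then the next iterate is (x₁, x₂)₁ = (1.104, -1.430).
Re-evaluating at (1.104, -1.430): F = (7.88653, -7.98577), so ‖F‖₂ = 11.224.

11.224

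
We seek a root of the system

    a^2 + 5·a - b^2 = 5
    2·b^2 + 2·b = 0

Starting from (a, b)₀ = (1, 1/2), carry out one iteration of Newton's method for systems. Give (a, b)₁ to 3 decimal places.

(0.839, 0.125)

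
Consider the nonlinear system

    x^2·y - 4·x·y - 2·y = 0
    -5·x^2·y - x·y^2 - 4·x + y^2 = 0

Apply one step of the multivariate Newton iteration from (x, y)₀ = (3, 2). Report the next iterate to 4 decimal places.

At (3, 2): F = (-10.0000, -110.0000).
Jacobian J = [[2·x·y - 4·y, x^2 - 4·x - 2], [-10·x·y - y^2 - 4, -5·x^2 - 2·x·y + 2·y]].
At the point, J = [[4.0000, -5.0000], [-68.0000, -53.0000]] (det J = -552.0000).
Solving J·Δ = −F gives Δ = (-0.0362, -2.0290).
Then the next iterate is (x, y)₁ = (2.9638, -0.0290).

(2.9638, -0.0290)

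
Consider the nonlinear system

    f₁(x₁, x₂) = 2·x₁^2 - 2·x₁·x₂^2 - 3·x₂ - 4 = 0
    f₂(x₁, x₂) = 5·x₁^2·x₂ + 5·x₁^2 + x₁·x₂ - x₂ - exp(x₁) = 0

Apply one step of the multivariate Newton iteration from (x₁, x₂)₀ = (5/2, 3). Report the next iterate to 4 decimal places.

(1.6293, 1.8323)

At (5/2, 3): F = (-45.5000, 117.317506).
Jacobian J = [[4·x₁ - 2·x₂^2, -4·x₁·x₂ - 3], [10·x₁·x₂ + 10·x₁ + x₂ - exp(x₁), 5·x₁^2 + x₁ - 1]].
At the point, J = [[-8.0000, -33.0000], [90.817506, 32.7500]] (det J = 2734.977699).
Solving J·Δ = −F gives Δ = (-0.8707, -1.1677).
Then the next iterate is (x₁, x₂)₁ = (1.6293, 1.8323).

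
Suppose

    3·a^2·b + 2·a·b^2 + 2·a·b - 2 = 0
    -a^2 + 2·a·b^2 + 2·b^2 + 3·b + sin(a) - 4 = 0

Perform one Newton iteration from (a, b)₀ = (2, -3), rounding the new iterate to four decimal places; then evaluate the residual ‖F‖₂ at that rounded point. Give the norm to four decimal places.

10.8682

At (2, -3): F = (-14.0000, 37.909297).
Jacobian J = [[6·a·b + 2·b^2 + 2·b, 3·a^2 + 4·a·b + 2·a], [-2·a + 2·b^2 + cos(a), 4·a·b + 4·b + 3]].
At the point, J = [[-24.0000, -8.0000], [13.583853, -33.0000]] (det J = 900.670825).
Solving J·Δ = −F gives Δ = (-0.8497, 0.7990).
Then the next iterate is (a, b)₁ = (1.1503, -2.2010).
Re-evaluating at (1.1503, -2.2010): F = (-4.655616, 9.820527), so ‖F‖₂ = 10.8682.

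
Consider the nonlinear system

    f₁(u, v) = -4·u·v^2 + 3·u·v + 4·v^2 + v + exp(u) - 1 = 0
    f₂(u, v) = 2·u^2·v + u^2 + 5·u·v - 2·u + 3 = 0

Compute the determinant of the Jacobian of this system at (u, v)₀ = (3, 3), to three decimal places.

J = [[-4·v^2 + 3·v + exp(u), -8·u·v + 3·u + 8·v + 1], [4·u·v + 2·u + 5·v - 2, 2·u^2 + 5·u]].
At the point, J = [[-6.91446, -38.000], [55.000, 33.000]].
det J = 1861.823.

1861.823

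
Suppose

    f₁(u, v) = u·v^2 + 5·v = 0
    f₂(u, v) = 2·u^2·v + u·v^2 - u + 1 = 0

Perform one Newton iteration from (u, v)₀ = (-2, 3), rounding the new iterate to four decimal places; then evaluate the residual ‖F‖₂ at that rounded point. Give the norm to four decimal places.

At (-2, 3): F = (-3.0000, 9.0000).
Jacobian J = [[v^2, 2·u·v + 5], [4·u·v + v^2 - 1, 2·u^2 + 2·u·v]].
At the point, J = [[9.0000, -7.0000], [-16.0000, -4.0000]] (det J = -148.0000).
Solving J·Δ = −F gives Δ = (0.5068, 0.2230).
Then the next iterate is (u, v)₁ = (-1.4932, 3.2230).
Re-evaluating at (-1.4932, 3.2230): F = (0.604043, 1.354543), so ‖F‖₂ = 1.4831.

1.4831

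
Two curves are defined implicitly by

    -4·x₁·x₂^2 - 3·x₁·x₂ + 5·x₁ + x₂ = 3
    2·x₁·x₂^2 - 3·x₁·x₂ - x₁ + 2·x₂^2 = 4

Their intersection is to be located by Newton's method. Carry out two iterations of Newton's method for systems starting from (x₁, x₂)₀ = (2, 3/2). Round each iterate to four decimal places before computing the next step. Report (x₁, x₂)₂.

At (2, 3/2): F = (-18.5000, -1.5000).
Jacobian J = [[-4·x₂^2 - 3·x₂ + 5, -8·x₁·x₂ - 3·x₁ + 1], [2·x₂^2 - 3·x₂ - 1, 4·x₁·x₂ - 3·x₁ + 4·x₂]].
At the point, J = [[-8.5000, -29.0000], [-1.0000, 12.0000]] (det J = -131.0000).
Solving J·Δ = −F gives Δ = (-2.0267, -0.0439).
Then the next iterate is (x₁, x₂)₁ = (-0.0267, 1.4561).
Round to (-0.0267, 1.4561) and repeat: F = (-1.334326, 0.270568), J = [[-7.849209, 1.391123], [-1.127846, 5.748989]].
Δ = (-0.1848, -0.0833), so (x₁, x₂)₂ = (-0.2115, 1.3728).

(-0.2115, 1.3728)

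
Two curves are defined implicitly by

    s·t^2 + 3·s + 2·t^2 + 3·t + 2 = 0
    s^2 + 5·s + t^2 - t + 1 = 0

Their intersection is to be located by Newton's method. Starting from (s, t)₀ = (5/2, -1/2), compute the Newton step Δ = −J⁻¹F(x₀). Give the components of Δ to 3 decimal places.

At (5/2, -1/2): F = (9.125, 20.500).
Jacobian J = [[t^2 + 3, 2·s·t + 4·t + 3], [2·s + 5, 2·t - 1]].
At the point, J = [[3.250, -1.500], [10.000, -2.000]] (det J = 8.500).
Solving J·Δ = −F gives Δ = (-1.471, 2.897).

(-1.471, 2.897)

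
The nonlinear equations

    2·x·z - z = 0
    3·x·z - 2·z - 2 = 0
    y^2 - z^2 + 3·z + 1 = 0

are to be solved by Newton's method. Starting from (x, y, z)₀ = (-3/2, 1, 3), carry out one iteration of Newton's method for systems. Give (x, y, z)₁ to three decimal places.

(-4.167, -10.500, -4.000)

At (-3/2, 1, 3): F = (-12.000, -21.500, 2.000).
Jacobian J = [[2·z, 0, 2·x - 1], [3·z, 0, 3·x - 2], [0, 2·y, -2·z + 3]].
At the point, J = [[6.000, 0.000, -4.000], [9.000, 0.000, -6.500], [0.000, 2.000, -3.000]] (det J = 6.000).
Solving J·Δ = −F gives Δ = (-2.667, -11.500, -7.000).
Then the next iterate is (x, y, z)₁ = (-4.167, -10.500, -4.000).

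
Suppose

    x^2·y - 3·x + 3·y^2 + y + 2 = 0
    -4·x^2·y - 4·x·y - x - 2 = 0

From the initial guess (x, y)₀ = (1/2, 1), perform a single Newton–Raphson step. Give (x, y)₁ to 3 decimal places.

At (1/2, 1): F = (4.750, -5.500).
Jacobian J = [[2·x·y - 3, x^2 + 6·y + 1], [-8·x·y - 4·y - 1, -4·x^2 - 4·x]].
At the point, J = [[-2.000, 7.250], [-9.000, -3.000]] (det J = 71.250).
Solving J·Δ = −F gives Δ = (-0.360, -0.754).
Then the next iterate is (x, y)₁ = (0.140, 0.246).

(0.140, 0.246)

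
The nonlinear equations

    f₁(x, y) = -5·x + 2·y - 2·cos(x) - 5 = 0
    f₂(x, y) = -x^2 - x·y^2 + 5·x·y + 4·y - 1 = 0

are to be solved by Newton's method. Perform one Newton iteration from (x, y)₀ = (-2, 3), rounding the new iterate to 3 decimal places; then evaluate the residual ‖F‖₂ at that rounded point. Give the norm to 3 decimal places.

1.354

At (-2, 3): F = (11.83229, -5.000).
Jacobian J = [[2·sin(x) - 5, 2], [-2·x - y^2 + 5·y, -2·x·y + 5·x + 4]].
At the point, J = [[-6.81859, 2.000], [10.000, 6.000]] (det J = -60.91157).
Solving J·Δ = −F gives Δ = (1.330, -1.383).
Then the next iterate is (x, y)₁ = (-0.670, 1.617).
Re-evaluating at (-0.670, 1.617): F = (0.01636, 1.35399), so ‖F‖₂ = 1.354.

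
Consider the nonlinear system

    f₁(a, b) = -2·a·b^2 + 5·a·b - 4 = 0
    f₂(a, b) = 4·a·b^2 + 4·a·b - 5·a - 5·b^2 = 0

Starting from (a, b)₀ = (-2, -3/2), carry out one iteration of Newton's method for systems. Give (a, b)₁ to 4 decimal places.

At (-2, -3/2): F = (20.0000, -7.2500).
Jacobian J = [[-2·b^2 + 5·b, -4·a·b + 5·a], [4·b^2 + 4·b - 5, 8·a·b + 4·a - 10·b]].
At the point, J = [[-12.0000, -22.0000], [-2.0000, 31.0000]] (det J = -416.0000).
Solving J·Δ = −F gives Δ = (1.1070, 0.3053).
Then the next iterate is (a, b)₁ = (-0.8930, -1.1947).

(-0.8930, -1.1947)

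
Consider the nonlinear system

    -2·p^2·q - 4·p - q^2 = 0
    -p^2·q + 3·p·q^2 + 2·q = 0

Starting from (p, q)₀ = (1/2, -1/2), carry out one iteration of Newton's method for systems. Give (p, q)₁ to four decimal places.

(0.3182, 2.4091)

At (1/2, -1/2): F = (-2.0000, -0.5000).
Jacobian J = [[-4·p·q - 4, -2·p^2 - 2·q], [-2·p·q + 3·q^2, -p^2 + 6·p·q + 2]].
At the point, J = [[-3.0000, 0.5000], [1.2500, 0.2500]] (det J = -1.3750).
Solving J·Δ = −F gives Δ = (-0.1818, 2.9091).
Then the next iterate is (p, q)₁ = (0.3182, 2.4091).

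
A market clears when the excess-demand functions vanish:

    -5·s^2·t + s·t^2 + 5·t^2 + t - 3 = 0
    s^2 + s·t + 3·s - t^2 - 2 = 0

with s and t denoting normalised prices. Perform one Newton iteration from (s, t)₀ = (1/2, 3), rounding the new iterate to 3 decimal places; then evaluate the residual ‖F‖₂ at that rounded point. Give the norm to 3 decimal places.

10.884

At (1/2, 3): F = (45.750, -7.750).
Jacobian J = [[-10·s·t + t^2, -5·s^2 + 2·s·t + 10·t + 1], [2·s + t + 3, s - 2·t]].
At the point, J = [[-6.000, 32.750], [7.000, -5.500]] (det J = -196.250).
Solving J·Δ = −F gives Δ = (0.011, -1.395).
Then the next iterate is (s, t)₁ = (0.511, 1.605).
Re-evaluating at (0.511, 1.605): F = (10.70598, -1.96175), so ‖F‖₂ = 10.884.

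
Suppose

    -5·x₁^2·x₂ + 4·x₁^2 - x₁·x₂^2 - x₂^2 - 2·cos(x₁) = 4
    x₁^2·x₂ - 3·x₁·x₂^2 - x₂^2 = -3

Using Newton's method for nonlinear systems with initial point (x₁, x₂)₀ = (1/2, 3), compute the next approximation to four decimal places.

At (1/2, 3): F = (-22.005165, -18.7500).
Jacobian J = [[-10·x₁·x₂ + 8·x₁ - x₂^2 + 2·sin(x₁), -5·x₁^2 - 2·x₁·x₂ - 2·x₂], [2·x₁·x₂ - 3·x₂^2, x₁^2 - 6·x₁·x₂ - 2·x₂]].
At the point, J = [[-19.041149, -10.2500], [-24.0000, -14.7500]] (det J = 34.856947).
Solving J·Δ = −F gives Δ = (-3.7981, 4.9087).
Then the next iterate is (x₁, x₂)₁ = (-3.2981, 7.9087).

(-3.2981, 7.9087)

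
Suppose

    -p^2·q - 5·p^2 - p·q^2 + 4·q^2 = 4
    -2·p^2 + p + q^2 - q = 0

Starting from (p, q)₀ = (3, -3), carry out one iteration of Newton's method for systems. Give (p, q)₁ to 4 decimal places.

At (3, -3): F = (-13.0000, -3.0000).
Jacobian J = [[-2·p·q - 10·p - q^2, -p^2 - 2·p·q + 8·q], [-4·p + 1, 2·q - 1]].
At the point, J = [[-21.0000, -15.0000], [-11.0000, -7.0000]] (det J = -18.0000).
Solving J·Δ = −F gives Δ = (2.5556, -4.4444).
Then the next iterate is (p, q)₁ = (5.5556, -7.4444).

(5.5556, -7.4444)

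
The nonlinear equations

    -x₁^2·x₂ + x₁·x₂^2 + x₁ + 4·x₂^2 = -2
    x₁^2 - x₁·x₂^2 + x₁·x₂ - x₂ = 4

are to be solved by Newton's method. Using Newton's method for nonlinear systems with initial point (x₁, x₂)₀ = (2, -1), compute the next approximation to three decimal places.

At (2, -1): F = (14.000, -3.000).
Jacobian J = [[-2·x₁·x₂ + x₂^2 + 1, -x₁^2 + 2·x₁·x₂ + 8·x₂], [2·x₁ - x₂^2 + x₂, -2·x₁·x₂ + x₁ - 1]].
At the point, J = [[6.000, -16.000], [2.000, 5.000]] (det J = 62.000).
Solving J·Δ = −F gives Δ = (-0.355, 0.742).
Then the next iterate is (x₁, x₂)₁ = (1.645, -0.258).

(1.645, -0.258)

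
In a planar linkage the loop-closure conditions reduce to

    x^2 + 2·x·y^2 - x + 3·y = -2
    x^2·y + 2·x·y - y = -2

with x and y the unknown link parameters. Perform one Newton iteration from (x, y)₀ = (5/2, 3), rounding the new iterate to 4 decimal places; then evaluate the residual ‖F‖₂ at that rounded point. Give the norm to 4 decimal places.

21.1077

At (5/2, 3): F = (59.7500, 32.7500).
Jacobian J = [[2·x + 2·y^2 - 1, 4·x·y + 3], [2·x·y + 2·y, x^2 + 2·x - 1]].
At the point, J = [[22.0000, 33.0000], [21.0000, 10.2500]] (det J = -467.5000).
Solving J·Δ = −F gives Δ = (-1.0017, -1.1428).
Then the next iterate is (x, y)₁ = (1.4983, 1.8572).
Re-evaluating at (1.4983, 1.8572): F = (18.654051, 9.877319), so ‖F‖₂ = 21.1077.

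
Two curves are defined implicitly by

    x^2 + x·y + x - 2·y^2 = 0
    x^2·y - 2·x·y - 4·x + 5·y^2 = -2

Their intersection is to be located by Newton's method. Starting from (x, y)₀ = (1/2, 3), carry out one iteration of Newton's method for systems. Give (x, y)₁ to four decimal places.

(0.0295, 1.4259)

At (1/2, 3): F = (-15.7500, 42.7500).
Jacobian J = [[2·x + y + 1, x - 4·y], [2·x·y - 2·y - 4, x^2 - 2·x + 10·y]].
At the point, J = [[5.0000, -11.5000], [-7.0000, 29.2500]] (det J = 65.7500).
Solving J·Δ = −F gives Δ = (-0.4705, -1.5741).
Then the next iterate is (x, y)₁ = (0.0295, 1.4259).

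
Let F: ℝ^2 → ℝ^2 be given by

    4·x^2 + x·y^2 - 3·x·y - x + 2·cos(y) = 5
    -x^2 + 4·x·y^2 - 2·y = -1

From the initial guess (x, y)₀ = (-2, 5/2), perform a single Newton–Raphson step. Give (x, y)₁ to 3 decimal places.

At (-2, 5/2): F = (13.89771, -58.000).
Jacobian J = [[8·x + y^2 - 3·y - 1, 2·x·y - 3·x - 2·sin(y)], [-2·x + 4·y^2, 8·x·y - 2]].
At the point, J = [[-18.250, -5.19694], [29.000, -42.000]] (det J = 917.21138).
Solving J·Δ = −F gives Δ = (0.965, -0.715).
Then the next iterate is (x, y)₁ = (-1.035, 1.785).

(-1.035, 1.785)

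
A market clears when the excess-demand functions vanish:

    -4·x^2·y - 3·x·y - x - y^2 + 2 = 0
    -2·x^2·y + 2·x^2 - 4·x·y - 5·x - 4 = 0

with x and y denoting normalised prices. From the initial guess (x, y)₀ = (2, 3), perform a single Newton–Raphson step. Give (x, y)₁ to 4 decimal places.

At (2, 3): F = (-75.0000, -54.0000).
Jacobian J = [[-8·x·y - 3·y - 1, -4·x^2 - 3·x - 2·y], [-4·x·y + 4·x - 4·y - 5, -2·x^2 - 4·x]].
At the point, J = [[-58.0000, -28.0000], [-33.0000, -16.0000]] (det J = 4.0000).
Solving J·Δ = −F gives Δ = (78.0000, -164.2500).
Then the next iterate is (x, y)₁ = (80.0000, -161.2500).

(80.0000, -161.2500)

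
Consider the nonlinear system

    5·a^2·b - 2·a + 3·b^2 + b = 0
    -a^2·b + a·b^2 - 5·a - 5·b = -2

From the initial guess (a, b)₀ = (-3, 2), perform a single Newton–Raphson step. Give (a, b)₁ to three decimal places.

(-1.433, 1.778)

At (-3, 2): F = (110.000, -23.000).
Jacobian J = [[10·a·b - 2, 5·a^2 + 6·b + 1], [-2·a·b + b^2 - 5, -a^2 + 2·a·b - 5]].
At the point, J = [[-62.000, 58.000], [11.000, -26.000]] (det J = 974.000).
Solving J·Δ = −F gives Δ = (1.567, -0.222).
Then the next iterate is (a, b)₁ = (-1.433, 1.778).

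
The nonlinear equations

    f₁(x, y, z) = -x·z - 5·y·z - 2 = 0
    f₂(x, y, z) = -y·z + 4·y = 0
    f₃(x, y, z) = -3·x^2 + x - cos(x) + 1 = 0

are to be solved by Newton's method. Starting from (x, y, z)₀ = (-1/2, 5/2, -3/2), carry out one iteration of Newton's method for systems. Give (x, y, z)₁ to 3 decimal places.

At (-1/2, 5/2, -3/2): F = (16.000, 13.750, -1.12758).
Jacobian J = [[-z, -5·z, -x - 5·y], [0, -z + 4, -y], [-6·x + sin(x) + 1, 0, 0]].
At the point, J = [[1.500, 7.500, -12.000], [0.000, 5.500, -2.500], [3.52057, 0.000, 0.000]] (det J = 166.34714).
Solving J·Δ = −F gives Δ = (0.320, -2.620, -0.264).
Then the next iterate is (x, y, z)₁ = (-0.180, -0.120, -1.764).

(-0.180, -0.120, -1.764)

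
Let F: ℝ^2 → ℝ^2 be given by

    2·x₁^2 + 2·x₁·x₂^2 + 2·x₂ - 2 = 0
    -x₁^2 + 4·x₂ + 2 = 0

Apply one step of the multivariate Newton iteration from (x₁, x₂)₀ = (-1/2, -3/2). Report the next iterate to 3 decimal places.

At (-1/2, -3/2): F = (-6.750, -4.250).
Jacobian J = [[4·x₁ + 2·x₂^2, 4·x₁·x₂ + 2], [-2·x₁, 4]].
At the point, J = [[2.500, 5.000], [1.000, 4.000]] (det J = 5.000).
Solving J·Δ = −F gives Δ = (1.150, 0.775).
Then the next iterate is (x₁, x₂)₁ = (0.650, -0.725).

(0.650, -0.725)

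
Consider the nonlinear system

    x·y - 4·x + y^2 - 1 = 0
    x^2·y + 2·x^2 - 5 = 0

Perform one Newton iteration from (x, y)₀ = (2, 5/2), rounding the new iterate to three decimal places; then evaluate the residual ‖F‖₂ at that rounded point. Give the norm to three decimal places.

At (2, 5/2): F = (2.250, 13.000).
Jacobian J = [[y - 4, x + 2·y], [2·x·y + 4·x, x^2]].
At the point, J = [[-1.500, 7.000], [18.000, 4.000]] (det J = -132.000).
Solving J·Δ = −F gives Δ = (-0.621, -0.455).
Then the next iterate is (x, y)₁ = (1.379, 2.045).
Re-evaluating at (1.379, 2.045): F = (0.48608, 2.69214), so ‖F‖₂ = 2.736.

2.736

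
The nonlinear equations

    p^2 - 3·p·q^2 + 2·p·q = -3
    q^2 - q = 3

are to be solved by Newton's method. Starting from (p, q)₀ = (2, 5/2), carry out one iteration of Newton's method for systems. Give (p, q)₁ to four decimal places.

At (2, 5/2): F = (-20.5000, 0.7500).
Jacobian J = [[2·p - 3·q^2 + 2·q, -6·p·q + 2·p], [0, 2·q - 1]].
At the point, J = [[-9.7500, -26.0000], [0.0000, 4.0000]] (det J = -39.0000).
Solving J·Δ = −F gives Δ = (-1.6026, -0.1875).
Then the next iterate is (p, q)₁ = (0.3974, 2.3125).

(0.3974, 2.3125)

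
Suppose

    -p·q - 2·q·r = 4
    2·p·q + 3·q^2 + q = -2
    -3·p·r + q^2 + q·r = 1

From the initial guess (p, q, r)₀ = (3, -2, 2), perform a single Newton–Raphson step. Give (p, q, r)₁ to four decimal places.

(2.4848, -1.5879, 0.4788)

At (3, -2, 2): F = (10.0000, 0.0000, -19.0000).
Jacobian J = [[-q, -p - 2·r, -2·q], [2·q, 2·p + 6·q + 1, 0], [-3·r, 2·q + r, -3·p + q]].
At the point, J = [[2.0000, -7.0000, 4.0000], [-4.0000, -5.0000, 0.0000], [-6.0000, -2.0000, -11.0000]] (det J = 330.0000).
Solving J·Δ = −F gives Δ = (-0.5152, 0.4121, -1.5212).
Then the next iterate is (p, q, r)₁ = (2.4848, -1.5879, 0.4788).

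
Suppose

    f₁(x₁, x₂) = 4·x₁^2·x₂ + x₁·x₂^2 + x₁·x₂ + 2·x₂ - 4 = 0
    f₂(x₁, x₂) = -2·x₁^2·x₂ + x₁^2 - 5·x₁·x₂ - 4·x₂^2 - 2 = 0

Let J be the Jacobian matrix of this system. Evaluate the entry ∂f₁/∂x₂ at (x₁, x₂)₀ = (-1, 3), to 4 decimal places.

-1.0000

∂f₁/∂x₂ = 4·x₁^2 + 2·x₁·x₂ + x₁ + 2.
At (-1, 3) this is -1.0000.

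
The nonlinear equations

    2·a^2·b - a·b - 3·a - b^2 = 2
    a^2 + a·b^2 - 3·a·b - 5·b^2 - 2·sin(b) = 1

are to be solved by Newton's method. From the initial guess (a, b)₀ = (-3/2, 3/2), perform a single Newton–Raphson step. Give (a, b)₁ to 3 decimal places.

At (-3/2, 3/2): F = (9.250, -8.61999).
Jacobian J = [[4·a·b - b - 3, 2·a^2 - a - 2·b], [2·a + b^2 - 3·b, 2·a·b - 3·a - 10·b - 2·cos(b)]].
At the point, J = [[-13.500, 3.000], [-5.250, -15.14147]] (det J = 220.15990).
Solving J·Δ = −F gives Δ = (0.519, -0.749).
Then the next iterate is (a, b)₁ = (-0.981, 0.751).

(-0.981, 0.751)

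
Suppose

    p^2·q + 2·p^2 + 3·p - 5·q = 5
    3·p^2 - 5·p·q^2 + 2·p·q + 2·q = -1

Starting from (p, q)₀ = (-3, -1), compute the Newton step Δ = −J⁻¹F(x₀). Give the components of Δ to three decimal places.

At (-3, -1): F = (0.000, 47.000).
Jacobian J = [[2·p·q + 4·p + 3, p^2 - 5], [6·p - 5·q^2 + 2·q, -10·p·q + 2·p + 2]].
At the point, J = [[-3.000, 4.000], [-25.000, -34.000]] (det J = 202.000).
Solving J·Δ = −F gives Δ = (0.931, 0.698).

(0.931, 0.698)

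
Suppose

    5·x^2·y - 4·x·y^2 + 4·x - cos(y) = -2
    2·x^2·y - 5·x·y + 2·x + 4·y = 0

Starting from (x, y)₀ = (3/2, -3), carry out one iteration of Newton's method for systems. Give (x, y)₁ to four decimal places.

At (3/2, -3): F = (-78.760008, 0.0000).
Jacobian J = [[10·x·y - 4·y^2 + 4, 5·x^2 - 8·x·y + sin(y)], [4·x·y - 5·y + 2, 2·x^2 - 5·x + 4]].
At the point, J = [[-77.0000, 47.108880], [-1.0000, 1.0000]] (det J = -29.891120).
Solving J·Δ = −F gives Δ = (-2.6349, -2.6349).
Then the next iterate is (x, y)₁ = (-1.1349, -5.6349).

(-1.1349, -5.6349)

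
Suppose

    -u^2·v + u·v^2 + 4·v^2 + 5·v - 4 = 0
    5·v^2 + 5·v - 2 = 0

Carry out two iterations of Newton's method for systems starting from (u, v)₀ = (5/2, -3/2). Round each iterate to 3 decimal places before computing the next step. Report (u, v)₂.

At (5/2, -3/2): F = (12.500, 1.750).
Jacobian J = [[-2·u·v + v^2, -u^2 + 2·u·v + 8·v + 5], [0, 10·v + 5]].
At the point, J = [[9.750, -20.750], [0.000, -10.000]] (det J = -97.500).
Solving J·Δ = −F gives Δ = (-0.910, 0.175).
Then the next iterate is (u, v)₁ = (1.590, -1.325).
Round to (1.590, -1.325) and repeat: F = (2.53868, 0.15312), J = [[5.96913, -12.34160], [0.000, -8.250]].
Δ = (-0.387, 0.019), so (u, v)₂ = (1.203, -1.306).

(1.203, -1.306)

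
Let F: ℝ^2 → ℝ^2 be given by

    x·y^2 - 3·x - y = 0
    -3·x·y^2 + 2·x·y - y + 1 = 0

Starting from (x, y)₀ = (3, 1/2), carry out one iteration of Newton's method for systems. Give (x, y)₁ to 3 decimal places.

(-0.095, 0.619)

At (3, 1/2): F = (-8.750, 1.250).
Jacobian J = [[y^2 - 3, 2·x·y - 1], [-3·y^2 + 2·y, -6·x·y + 2·x - 1]].
At the point, J = [[-2.750, 2.000], [0.250, -4.000]] (det J = 10.500).
Solving J·Δ = −F gives Δ = (-3.095, 0.119).
Then the next iterate is (x, y)₁ = (-0.095, 0.619).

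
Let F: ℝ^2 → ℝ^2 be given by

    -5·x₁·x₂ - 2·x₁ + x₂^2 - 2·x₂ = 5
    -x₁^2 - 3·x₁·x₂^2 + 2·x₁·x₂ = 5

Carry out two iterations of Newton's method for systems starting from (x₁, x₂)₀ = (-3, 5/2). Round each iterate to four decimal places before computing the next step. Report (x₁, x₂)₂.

At (-3, 5/2): F = (39.7500, 27.2500).
Jacobian J = [[-5·x₂ - 2, -5·x₁ + 2·x₂ - 2], [-2·x₁ - 3·x₂^2 + 2·x₂, -6·x₁·x₂ + 2·x₁]].
At the point, J = [[-14.5000, 18.0000], [-7.7500, 39.0000]] (det J = -426.0000).
Solving J·Δ = −F gives Δ = (2.4877, -0.2044).
Then the next iterate is (x₁, x₂)₁ = (-0.5123, 2.2956).
Round to (-0.5123, 2.2956) and repeat: F = (2.583359, 0.484601), J = [[-13.4780, 5.1527], [-10.193538, 6.031615]].
Δ = (0.4548, 0.6883), so (x₁, x₂)₂ = (-0.0575, 2.9839).

(-0.0575, 2.9839)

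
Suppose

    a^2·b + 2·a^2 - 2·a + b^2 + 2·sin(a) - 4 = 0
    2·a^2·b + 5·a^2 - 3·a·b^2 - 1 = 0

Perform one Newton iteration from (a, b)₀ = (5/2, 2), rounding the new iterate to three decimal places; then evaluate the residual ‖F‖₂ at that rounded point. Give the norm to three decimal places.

At (5/2, 2): F = (21.19694, 25.250).
Jacobian J = [[2·a·b + 4·a + 2·cos(a) - 2, a^2 + 2·b], [4·a·b + 10·a - 3·b^2, 2·a^2 - 6·a·b]].
At the point, J = [[16.39771, 10.250], [33.000, -17.500]] (det J = -625.20997).
Solving J·Δ = −F gives Δ = (-1.007, -0.457).
Then the next iterate is (a, b)₁ = (1.493, 1.543).
Re-evaluating at (1.493, 1.543): F = (5.28632, 6.36027), so ‖F‖₂ = 8.270.

8.270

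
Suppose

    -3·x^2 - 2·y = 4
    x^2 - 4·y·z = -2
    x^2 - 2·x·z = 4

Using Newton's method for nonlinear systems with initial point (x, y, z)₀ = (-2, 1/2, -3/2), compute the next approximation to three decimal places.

At (-2, 1/2, -3/2): F = (-17.000, 9.000, -6.000).
Jacobian J = [[-6·x, -2, 0], [2·x, -4·z, -4·y], [2·x - 2·z, 0, -2·x]].
At the point, J = [[12.000, -2.000, 0.000], [-4.000, 6.000, -2.000], [-1.000, 0.000, 4.000]] (det J = 252.000).
Solving J·Δ = −F gives Δ = (1.429, 0.071, 1.857).
Then the next iterate is (x, y, z)₁ = (-0.571, 0.571, 0.357).

(-0.571, 0.571, 0.357)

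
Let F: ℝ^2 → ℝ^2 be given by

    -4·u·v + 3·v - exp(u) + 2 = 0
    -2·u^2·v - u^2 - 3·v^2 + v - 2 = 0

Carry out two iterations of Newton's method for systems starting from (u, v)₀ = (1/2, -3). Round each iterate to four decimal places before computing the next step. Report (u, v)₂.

(0.6122, -0.3844)

At (1/2, -3): F = (-2.648721, -30.7500).
Jacobian J = [[-4·v - exp(u), -4·u + 3], [-4·u·v - 2·u, -2·u^2 - 6·v + 1]].
At the point, J = [[10.351279, 1.0000], [5.0000, 18.5000]] (det J = 186.498656).
Solving J·Δ = −F gives Δ = (0.0979, 1.6357).
Then the next iterate is (u, v)₁ = (0.5979, -1.3643).
Round to (0.5979, -1.3643) and repeat: F = (-0.648336, -8.330296), J = [[3.638904, 0.6084], [2.067060, 8.470831]].
Δ = (0.0143, 0.9799), so (u, v)₂ = (0.6122, -0.3844).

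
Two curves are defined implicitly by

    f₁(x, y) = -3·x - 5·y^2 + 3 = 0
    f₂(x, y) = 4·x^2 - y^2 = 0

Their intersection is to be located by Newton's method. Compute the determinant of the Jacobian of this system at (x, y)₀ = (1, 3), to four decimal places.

258.0000

J = [[-3, -10·y], [8·x, -2·y]].
At the point, J = [[-3.0000, -30.0000], [8.0000, -6.0000]].
det J = 258.0000.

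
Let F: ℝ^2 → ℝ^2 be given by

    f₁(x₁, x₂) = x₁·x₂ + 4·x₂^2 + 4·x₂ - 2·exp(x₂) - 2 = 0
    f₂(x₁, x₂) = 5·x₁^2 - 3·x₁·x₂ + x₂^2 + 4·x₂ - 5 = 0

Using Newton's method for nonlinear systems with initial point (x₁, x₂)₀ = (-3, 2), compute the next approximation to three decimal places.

At (-3, 2): F = (1.22189, 70.000).
Jacobian J = [[x₂, x₁ + 8·x₂ - 2·exp(x₂) + 4], [10·x₁ - 3·x₂, -3·x₁ + 2·x₂ + 4]].
At the point, J = [[2.000, 2.22189], [-36.000, 17.000]] (det J = 113.98796).
Solving J·Δ = −F gives Δ = (1.182, -1.614).
Then the next iterate is (x₁, x₂)₁ = (-1.818, 0.386).

(-1.818, 0.386)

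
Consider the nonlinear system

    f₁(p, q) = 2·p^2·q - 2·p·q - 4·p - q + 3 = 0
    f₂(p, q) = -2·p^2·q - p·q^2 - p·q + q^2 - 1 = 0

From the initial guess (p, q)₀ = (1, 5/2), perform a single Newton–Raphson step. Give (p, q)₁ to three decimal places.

(1.092, -0.908)

At (1, 5/2): F = (-3.500, -8.500).
Jacobian J = [[4·p·q - 2·q - 4, 2·p^2 - 2·p - 1], [-4·p·q - q^2 - q, -2·p^2 - 2·p·q - p + 2·q]].
At the point, J = [[1.000, -1.000], [-18.750, -3.000]] (det J = -21.750).
Solving J·Δ = −F gives Δ = (0.092, -3.408).
Then the next iterate is (p, q)₁ = (1.092, -0.908).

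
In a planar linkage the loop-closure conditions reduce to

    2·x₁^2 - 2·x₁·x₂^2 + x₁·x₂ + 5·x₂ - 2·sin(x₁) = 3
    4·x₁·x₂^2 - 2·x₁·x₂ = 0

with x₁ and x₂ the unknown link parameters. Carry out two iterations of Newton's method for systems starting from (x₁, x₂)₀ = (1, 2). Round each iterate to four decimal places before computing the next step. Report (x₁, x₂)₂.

(2.1647, -0.4404)

At (1, 2): F = (1.317058, 12.0000).
Jacobian J = [[4·x₁ - 2·x₂^2 + x₂ - 2·cos(x₁), -4·x₁·x₂ + x₁ + 5], [4·x₂^2 - 2·x₂, 8·x₁·x₂ - 2·x₁]].
At the point, J = [[-3.080605, -2.0000], [12.0000, 14.0000]] (det J = -19.128465).
Solving J·Δ = −F gives Δ = (2.2186, -2.7588).
Then the next iterate is (x₁, x₂)₁ = (3.2186, -0.7588).
Round to (3.2186, -0.7588) and repeat: F = (7.929966, 12.297336), J = [[12.958118, 17.987695], [3.820710, -25.975389]].
Δ = (-1.0539, 0.3184), so (x₁, x₂)₂ = (2.1647, -0.4404).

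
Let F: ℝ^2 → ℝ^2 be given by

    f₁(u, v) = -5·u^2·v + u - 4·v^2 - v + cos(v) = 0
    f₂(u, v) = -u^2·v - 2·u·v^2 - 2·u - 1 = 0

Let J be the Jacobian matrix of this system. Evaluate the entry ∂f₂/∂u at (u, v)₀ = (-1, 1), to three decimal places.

∂f₂/∂u = -2·u·v - 2·v^2 - 2.
At (-1, 1) this is -2.000.

-2.000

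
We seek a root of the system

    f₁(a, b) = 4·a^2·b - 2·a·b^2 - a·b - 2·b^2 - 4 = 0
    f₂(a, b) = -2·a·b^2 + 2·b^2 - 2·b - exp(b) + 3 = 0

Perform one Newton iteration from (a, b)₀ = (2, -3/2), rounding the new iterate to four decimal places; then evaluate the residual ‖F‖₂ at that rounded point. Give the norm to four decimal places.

402.3889

At (2, -3/2): F = (-38.5000, 1.276870).
Jacobian J = [[8·a·b - 2·b^2 - b, 4·a^2 - 4·a·b - a - 4·b], [-2·b^2, -4·a·b + 4·b - exp(b) - 2]].
At the point, J = [[-27.0000, 32.0000], [-4.5000, 3.776870]] (det J = 42.024514).
Solving J·Δ = −F gives Δ = (4.4324, 4.9430).
Then the next iterate is (a, b)₁ = (6.4324, 3.4430).
Re-evaluating at (6.4324, 3.4430): F = (367.469307, -163.960704), so ‖F‖₂ = 402.3889.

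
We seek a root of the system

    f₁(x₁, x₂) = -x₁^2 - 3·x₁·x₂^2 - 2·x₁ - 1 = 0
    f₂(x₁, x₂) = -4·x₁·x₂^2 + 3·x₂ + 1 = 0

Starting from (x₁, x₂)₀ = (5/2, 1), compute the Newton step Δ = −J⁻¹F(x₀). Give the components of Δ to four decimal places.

(-2.2341, 0.1727)

At (5/2, 1): F = (-19.7500, -6.0000).
Jacobian J = [[-2·x₁ - 3·x₂^2 - 2, -6·x₁·x₂], [-4·x₂^2, -8·x₁·x₂ + 3]].
At the point, J = [[-10.0000, -15.0000], [-4.0000, -17.0000]] (det J = 110.0000).
Solving J·Δ = −F gives Δ = (-2.2341, 0.1727).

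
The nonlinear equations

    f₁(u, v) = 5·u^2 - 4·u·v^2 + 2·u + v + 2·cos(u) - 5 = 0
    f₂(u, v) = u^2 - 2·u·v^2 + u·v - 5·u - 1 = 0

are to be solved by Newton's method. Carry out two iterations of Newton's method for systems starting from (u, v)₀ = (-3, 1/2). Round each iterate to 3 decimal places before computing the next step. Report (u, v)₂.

At (-3, 1/2): F = (35.52002, 23.000).
Jacobian J = [[10·u - 4·v^2 - 2·sin(u) + 2, -8·u·v + 1], [2·u - 2·v^2 + v - 5, -4·u·v + u]].
At the point, J = [[-28.71776, 13.000], [-11.000, 3.000]] (det J = 56.84672).
Solving J·Δ = −F gives Δ = (3.385, 4.746).
Then the next iterate is (u, v)₁ = (0.385, 5.246).
Round to (0.385, 5.246) and repeat: F = (-38.77087, -21.94786), J = [[-104.98318, -15.15768], [-54.02503, -7.69384]].
Δ = (-3.078, 18.760), so (u, v)₂ = (-2.693, 24.006).

(-2.693, 24.006)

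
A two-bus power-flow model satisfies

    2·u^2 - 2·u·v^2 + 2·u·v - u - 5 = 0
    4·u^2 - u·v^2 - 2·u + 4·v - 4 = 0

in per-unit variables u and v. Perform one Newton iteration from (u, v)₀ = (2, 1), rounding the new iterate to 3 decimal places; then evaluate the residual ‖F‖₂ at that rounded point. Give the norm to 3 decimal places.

3.550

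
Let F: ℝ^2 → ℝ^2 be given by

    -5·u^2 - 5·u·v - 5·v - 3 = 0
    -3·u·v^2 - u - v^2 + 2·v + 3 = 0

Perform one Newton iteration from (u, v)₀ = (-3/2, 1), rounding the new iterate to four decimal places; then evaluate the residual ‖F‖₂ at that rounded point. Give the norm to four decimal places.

6.4924

At (-3/2, 1): F = (-11.7500, 10.0000).
Jacobian J = [[-10·u - 5·v, -5·u - 5], [-3·v^2 - 1, -6·u·v - 2·v + 2]].
At the point, J = [[10.0000, 2.5000], [-4.0000, 9.0000]] (det J = 100.0000).
Solving J·Δ = −F gives Δ = (1.3075, -0.5300).
Then the next iterate is (u, v)₁ = (-0.1925, 0.4700).
Re-evaluating at (-0.1925, 0.4700): F = (-5.082906, 4.039170), so ‖F‖₂ = 6.4924.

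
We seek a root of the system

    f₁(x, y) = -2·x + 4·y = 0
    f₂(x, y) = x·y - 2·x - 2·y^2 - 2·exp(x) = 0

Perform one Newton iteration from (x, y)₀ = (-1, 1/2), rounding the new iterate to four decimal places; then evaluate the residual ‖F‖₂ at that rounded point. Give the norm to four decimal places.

At (-1, 1/2): F = (4.0000, 0.264241).
Jacobian J = [[-2, 4], [y - 2·exp(x) - 2, x - 4·y]].
At the point, J = [[-2.0000, 4.0000], [-2.235759, -3.0000]] (det J = 14.943036).
Solving J·Δ = −F gives Δ = (0.8738, -0.5631).
Then the next iterate is (x, y)₁ = (-0.1262, -0.0631).
Re-evaluating at (-0.1262, -0.0631): F = (0.0000, -1.510477), so ‖F‖₂ = 1.5105.

1.5105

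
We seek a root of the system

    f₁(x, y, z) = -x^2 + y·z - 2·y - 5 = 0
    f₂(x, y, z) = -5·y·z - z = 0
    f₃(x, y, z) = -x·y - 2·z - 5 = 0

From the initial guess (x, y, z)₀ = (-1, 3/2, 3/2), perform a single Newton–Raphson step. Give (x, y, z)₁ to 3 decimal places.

At (-1, 3/2, 3/2): F = (-6.750, -12.750, -6.500).
Jacobian J = [[-2·x, z - 2, y], [0, -5·z, -5·y - 1], [-y, -x, -2]].
At the point, J = [[2.000, -0.500, 1.500], [0.000, -7.500, -8.500], [-1.500, 1.000, -2.000]] (det J = 23.750).
Solving J·Δ = −F gives Δ = (11.189, 7.337, -7.974).
Then the next iterate is (x, y, z)₁ = (10.189, 8.837, -6.474).

(10.189, 8.837, -6.474)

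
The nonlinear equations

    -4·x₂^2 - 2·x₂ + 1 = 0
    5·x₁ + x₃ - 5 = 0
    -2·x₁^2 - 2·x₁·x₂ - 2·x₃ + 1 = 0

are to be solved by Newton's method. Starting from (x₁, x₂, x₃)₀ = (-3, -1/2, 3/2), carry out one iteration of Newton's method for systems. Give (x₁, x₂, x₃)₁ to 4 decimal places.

At (-3, -1/2, 3/2): F = (1.0000, -18.5000, -23.0000).
Jacobian J = [[0, -8·x₂ - 2, 0], [5, 0, 1], [-4·x₁ - 2·x₂, -2·x₁, -2]].
At the point, J = [[0.0000, 2.0000, 0.0000], [5.0000, 0.0000, 1.0000], [13.0000, 6.0000, -2.0000]] (det J = 46.0000).
Solving J·Δ = −F gives Δ = (2.7391, -0.5000, 4.8043).
Then the next iterate is (x₁, x₂, x₃)₁ = (-0.2609, -1.0000, 6.3043).

(-0.2609, -1.0000, 6.3043)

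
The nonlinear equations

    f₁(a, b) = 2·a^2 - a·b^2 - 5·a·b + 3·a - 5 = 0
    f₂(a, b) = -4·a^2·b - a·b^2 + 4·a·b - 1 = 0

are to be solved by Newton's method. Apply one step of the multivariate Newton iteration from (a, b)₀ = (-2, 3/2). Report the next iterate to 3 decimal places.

At (-2, 3/2): F = (16.500, -32.500).
Jacobian J = [[4·a - b^2 - 5·b + 3, -2·a·b - 5·a], [-8·a·b - b^2 + 4·b, -4·a^2 - 2·a·b + 4·a]].
At the point, J = [[-14.750, 16.000], [27.750, -18.000]] (det J = -178.500).
Solving J·Δ = −F gives Δ = (1.249, 0.120).
Then the next iterate is (a, b)₁ = (-0.751, 1.620).

(-0.751, 1.620)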